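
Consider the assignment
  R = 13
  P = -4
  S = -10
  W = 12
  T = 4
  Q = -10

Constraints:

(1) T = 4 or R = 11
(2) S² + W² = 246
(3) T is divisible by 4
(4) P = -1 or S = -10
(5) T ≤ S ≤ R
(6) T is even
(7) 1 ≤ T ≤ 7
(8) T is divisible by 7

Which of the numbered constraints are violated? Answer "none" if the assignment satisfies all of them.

Constraints 2, 5, and 8 do not hold.

(1) T = 4 = 4 (first disjunct) — OK.
(2) S² + W² = (-10)² + 12² = 100 + 144 = 244, not 246 — violated.
(3) 4 / 4 = 1, so 4 divides 4 — OK.
(4) P = -4 ≠ -1, but S = -10 = -10 (second disjunct) — OK.
(5) values 4, -10, 13; T = 4 is not ≤ S = -10 — violated.
(6) T = 4 is even — OK.
(7) T = 4 lies in [1, 7] — OK.
(8) 4 = 7×0 + 4, so 7 does not divide 4 — violated.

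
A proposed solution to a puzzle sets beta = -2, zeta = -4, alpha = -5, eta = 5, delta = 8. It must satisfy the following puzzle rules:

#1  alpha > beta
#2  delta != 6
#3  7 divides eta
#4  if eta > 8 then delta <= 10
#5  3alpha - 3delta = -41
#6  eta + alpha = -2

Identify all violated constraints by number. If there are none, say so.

No — constraints 1, 3, 5, 6 are not satisfied.

#1 alpha = -5, beta = -2; -5 ≤ -2 (want >) — violated.
#2 delta = 8, and 8 ≠ 6 — satisfied.
#3 5 = 7*0 + 5, so 7 does not divide 5 — violated.
#4 eta = 5, not > 8; antecedent false, conditional vacuously true — satisfied.
#5 3alpha - 3delta = 3(-5) - 3(8) = -39, not -41 — violated.
#6 eta + alpha = 5 + (-5) = 0, not -2 — violated.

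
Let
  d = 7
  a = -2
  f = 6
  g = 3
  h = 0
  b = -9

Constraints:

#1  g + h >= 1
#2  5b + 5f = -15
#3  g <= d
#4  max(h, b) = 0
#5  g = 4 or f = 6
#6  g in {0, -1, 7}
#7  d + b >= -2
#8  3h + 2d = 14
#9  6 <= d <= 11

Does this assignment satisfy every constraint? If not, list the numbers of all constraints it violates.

#1 g + h = 3 + 0 = 3; 3 ≥ 1 — holds.
#2 5b + 5f = 5(-9) + 5(6) = -15 — holds.
#3 g = 3, d = 7; 3 ≤ 7 — holds.
#4 max(0, -9) = 0 — holds.
#5 g = 3 ≠ 4, but f = 6 = 6 (second disjunct) — holds.
#6 g = 3 is not in {0, -1, 7} — fails.
#7 d + b = 7 + (-9) = -2; -2 ≥ -2 — holds.
#8 3h + 2d = 3(0) + 2(7) = 14 — holds.
#9 d = 7 lies in [6, 11] — holds.

The assignment fails constraint 6.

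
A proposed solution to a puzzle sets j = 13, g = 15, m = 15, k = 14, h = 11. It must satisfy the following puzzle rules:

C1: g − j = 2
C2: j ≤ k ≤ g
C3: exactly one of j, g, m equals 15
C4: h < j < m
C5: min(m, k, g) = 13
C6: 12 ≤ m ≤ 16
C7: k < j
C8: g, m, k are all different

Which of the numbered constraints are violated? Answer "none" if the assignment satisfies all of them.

Constraints 3, 5, 7, 8 are violated.

C1: g − j = 15 − 13 = 2  holds
C2: values 13 ≤ 14 ≤ 15  holds
C3: j=13, g=15, m=15; 2 of them equal 15, not exactly one  fails
C4: values 11 < 13 < 15  holds
C5: min(15, 14, 15) = 14, not 13  fails
C6: m = 15 lies in [12, 16]  holds
C7: k = 14, j = 13; 14 ≥ 13 (want <)  fails
C8: g = m = 15, not all different  fails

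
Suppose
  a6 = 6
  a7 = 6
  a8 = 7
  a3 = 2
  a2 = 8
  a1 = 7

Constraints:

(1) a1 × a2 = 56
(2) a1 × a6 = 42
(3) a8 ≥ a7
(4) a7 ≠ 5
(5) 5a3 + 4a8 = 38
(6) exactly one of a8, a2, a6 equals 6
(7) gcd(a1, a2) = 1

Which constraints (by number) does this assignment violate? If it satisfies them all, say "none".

All constraints are satisfied.

(1) a1 × a2 = 7 × 8 = 56 — holds.
(2) a1 × a6 = 7 × 6 = 42 — holds.
(3) a8 = 7, a7 = 6; 7 ≥ 6 — holds.
(4) a7 = 6, and 6 ≠ 5 — holds.
(5) 5a3 + 4a8 = 5(2) + 4(7) = 38 — holds.
(6) a8=7, a2=8, a6=6; 1 of them equals 6 — holds.
(7) gcd(7, 8) = 1 — holds.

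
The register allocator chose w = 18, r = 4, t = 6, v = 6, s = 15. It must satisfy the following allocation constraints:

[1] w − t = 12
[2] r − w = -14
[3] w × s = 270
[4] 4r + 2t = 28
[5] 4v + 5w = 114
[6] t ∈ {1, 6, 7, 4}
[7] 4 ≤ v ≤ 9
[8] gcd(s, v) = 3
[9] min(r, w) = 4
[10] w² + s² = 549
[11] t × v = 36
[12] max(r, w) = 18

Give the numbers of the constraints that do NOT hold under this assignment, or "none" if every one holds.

Yes — all constraints hold.

[1] w − t = 18 − 6 = 12 — holds.
[2] r − w = 4 − 18 = -14 — holds.
[3] w × s = 18 × 15 = 270 — holds.
[4] 4r + 2t = 4(4) + 2(6) = 28 — holds.
[5] 4v + 5w = 4(6) + 5(18) = 114 — holds.
[6] t = 6 is in {1, 6, 7, 4} — holds.
[7] v = 6 lies in [4, 9] — holds.
[8] gcd(15, 6) = 3 — holds.
[9] min(4, 18) = 4 — holds.
[10] w² + s² = 18² + 15² = 324 + 225 = 549 — holds.
[11] t × v = 6 × 6 = 36 — holds.
[12] max(4, 18) = 18 — holds.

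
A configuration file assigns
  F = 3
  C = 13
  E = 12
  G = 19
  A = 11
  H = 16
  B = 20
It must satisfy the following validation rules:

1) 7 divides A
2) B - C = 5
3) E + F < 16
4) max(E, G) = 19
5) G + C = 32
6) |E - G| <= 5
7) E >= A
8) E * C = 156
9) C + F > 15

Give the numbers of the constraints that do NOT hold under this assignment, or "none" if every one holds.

1) 11 = 7*1 + 4, so 7 does not divide 11 — fails.
2) B - C = 20 - 13 = 7, not 5 — fails.
3) E + F = 12 + 3 = 15; 15 < 16 — holds.
4) max(12, 19) = 19 — holds.
5) G + C = 19 + 13 = 32 — holds.
6) |12 - 19| = 7; 7 > 5, exceeds bound 5 — fails.
7) E = 12, A = 11; 12 ≥ 11 — holds.
8) E * C = 12 * 13 = 156 — holds.
9) C + F = 13 + 3 = 16; 16 > 15 — holds.

No — constraints 1, 2, and 6 are not satisfied.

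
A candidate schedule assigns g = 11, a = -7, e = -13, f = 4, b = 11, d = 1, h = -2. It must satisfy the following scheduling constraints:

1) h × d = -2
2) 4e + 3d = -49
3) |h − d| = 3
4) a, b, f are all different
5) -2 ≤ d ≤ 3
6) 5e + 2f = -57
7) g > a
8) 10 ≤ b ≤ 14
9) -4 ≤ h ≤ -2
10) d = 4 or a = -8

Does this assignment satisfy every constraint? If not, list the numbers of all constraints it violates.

1) h × d = -2 × 1 = -2  ✓
2) 4e + 3d = 4(-13) + 3(1) = -49  ✓
3) |-2 − 1| = 3  ✓
4) values -7, 11, 4 are pairwise distinct  ✓
5) d = 1 lies in [-2, 3]  ✓
6) 5e + 2f = 5(-13) + 2(4) = -57  ✓
7) g = 11, a = -7; 11 > -7  ✓
8) b = 11 lies in [10, 14]  ✓
9) h = -2 lies in [-4, -2]  ✓
10) d = 1 ≠ 4 and a = -7 ≠ -8; both disjuncts false  ✗

Constraint 10 does not hold.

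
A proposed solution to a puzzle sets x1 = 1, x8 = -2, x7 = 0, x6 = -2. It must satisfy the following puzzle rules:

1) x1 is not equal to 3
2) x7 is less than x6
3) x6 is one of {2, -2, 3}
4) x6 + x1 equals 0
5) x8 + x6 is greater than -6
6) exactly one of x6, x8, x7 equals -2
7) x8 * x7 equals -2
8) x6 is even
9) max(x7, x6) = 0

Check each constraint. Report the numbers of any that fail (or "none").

Violated: 2, 4, 6, and 7.

1) x1 = 1, and 1 ≠ 3  ✔
2) x7 = 0, x6 = -2; 0 ≥ -2 (want <)  ✘
3) x6 = -2 is in {2, -2, 3}  ✔
4) x6 + x1 = -2 + 1 = -1, not 0  ✘
5) x8 + x6 = -2 + (-2) = -4; -4 > -6  ✔
6) x6=-2, x8=-2, x7=0; 2 of them equal -2, not exactly one  ✘
7) x8 * x7 = -2 * 0 = 0, not -2  ✘
8) x6 = -2 is even  ✔
9) max(0, -2) = 0  ✔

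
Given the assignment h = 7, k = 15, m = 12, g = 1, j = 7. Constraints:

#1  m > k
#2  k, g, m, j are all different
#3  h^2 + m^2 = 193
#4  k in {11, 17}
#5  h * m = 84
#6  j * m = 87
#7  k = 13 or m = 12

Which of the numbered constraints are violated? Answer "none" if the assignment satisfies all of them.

#1 m = 12, k = 15; 12 ≤ 15 (want >)  fails
#2 values 15, 1, 12, 7 are pairwise distinct  holds
#3 h^2 + m^2 = 7^2 + 12^2 = 49 + 144 = 193  holds
#4 k = 15 is not in {11, 17}  fails
#5 h * m = 7 * 12 = 84  holds
#6 j * m = 7 * 12 = 84, not 87  fails
#7 k = 15 ≠ 13, but m = 12 = 12 (second disjunct)  holds

The assignment fails constraints 1, 4, and 6.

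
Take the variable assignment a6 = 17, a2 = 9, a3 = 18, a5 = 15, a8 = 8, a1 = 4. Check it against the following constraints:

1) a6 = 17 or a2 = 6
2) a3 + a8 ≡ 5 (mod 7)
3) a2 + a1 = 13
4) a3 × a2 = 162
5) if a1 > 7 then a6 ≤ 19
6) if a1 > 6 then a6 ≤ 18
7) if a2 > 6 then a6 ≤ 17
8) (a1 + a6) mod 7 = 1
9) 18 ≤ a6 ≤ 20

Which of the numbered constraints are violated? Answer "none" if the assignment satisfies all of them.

1) a6 = 17 = 17 (first disjunct) — OK.
2) a3 + a8 = 26; 26 mod 7 = 5 — OK.
3) a2 + a1 = 9 + 4 = 13 — OK.
4) a3 × a2 = 18 × 9 = 162 — OK.
5) a1 = 4, not > 7; antecedent false, conditional vacuously true — OK.
6) a1 = 4, not > 6; antecedent false, conditional vacuously true — OK.
7) a2 = 9 > 6, so we need a6 ≤ 17; a6 = 17 ≤ 17 — OK.
8) a1 + a6 = 21; 21 mod 7 = 0, not 1 — violated.
9) a6 = 17 is outside [18, 20] — violated.

Violated: 8 and 9.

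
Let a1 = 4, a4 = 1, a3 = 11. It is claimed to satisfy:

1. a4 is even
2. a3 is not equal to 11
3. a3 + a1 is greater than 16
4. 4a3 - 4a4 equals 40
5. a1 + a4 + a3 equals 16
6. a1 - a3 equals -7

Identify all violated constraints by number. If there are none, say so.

Violated: 1, 2, and 3.

1. a4 = 1 is odd — violated.
2. a3 = 11, but 11 is required to differ — violated.
3. a3 + a1 = 11 + 4 = 15; 15 ≤ 16, bound 16 not met — violated.
4. 4a3 - 4a4 = 4(11) - 4(1) = 40 — OK.
5. a1 + a4 + a3 = 4 + 1 + 11 = 16 — OK.
6. a1 - a3 = 4 - 11 = -7 — OK.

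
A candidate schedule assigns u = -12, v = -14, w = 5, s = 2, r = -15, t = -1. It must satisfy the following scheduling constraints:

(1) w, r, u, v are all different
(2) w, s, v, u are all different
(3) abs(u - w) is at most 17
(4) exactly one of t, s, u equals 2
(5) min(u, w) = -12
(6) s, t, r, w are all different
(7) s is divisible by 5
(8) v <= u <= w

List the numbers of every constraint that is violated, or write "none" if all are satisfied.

The assignment fails constraint 7.

(1) values 5, -15, -12, -14 are pairwise distinct  true
(2) values 5, 2, -14, -12 are pairwise distinct  true
(3) abs(-12 - 5) = 17; 17 ≤ 17  true
(4) t=-1, s=2, u=-12; 1 of them equals 2  true
(5) min(-12, 5) = -12  true
(6) values 2, -1, -15, 5 are pairwise distinct  true
(7) 2 = 5*0 + 2, so 5 does not divide 2  false
(8) values -14 <= -12 <= 5  true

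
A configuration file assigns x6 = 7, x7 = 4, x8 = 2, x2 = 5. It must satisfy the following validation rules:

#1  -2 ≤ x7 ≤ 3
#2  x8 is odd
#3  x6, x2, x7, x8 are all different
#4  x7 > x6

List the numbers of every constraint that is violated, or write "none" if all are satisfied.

The assignment fails constraints 1, 2, and 4.

#1 x7 = 4 is outside [-2, 3]  no
#2 x8 = 2 is even  no
#3 values 7, 5, 4, 2 are pairwise distinct  yes
#4 x7 = 4, x6 = 7; 4 ≤ 7 (want >)  no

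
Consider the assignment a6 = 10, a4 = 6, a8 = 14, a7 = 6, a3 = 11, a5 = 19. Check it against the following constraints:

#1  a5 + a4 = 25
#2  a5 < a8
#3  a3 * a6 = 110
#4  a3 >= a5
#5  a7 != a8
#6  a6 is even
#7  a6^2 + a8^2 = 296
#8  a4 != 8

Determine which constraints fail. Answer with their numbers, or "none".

#1 a5 + a4 = 19 + 6 = 25  ✔
#2 a5 = 19, a8 = 14; 19 ≥ 14 (want <)  ✘
#3 a3 * a6 = 11 * 10 = 110  ✔
#4 a3 = 11, a5 = 19; 11 < 19 (want ≥)  ✘
#5 a7 = 6, a8 = 14; distinct  ✔
#6 a6 = 10 is even  ✔
#7 a6^2 + a8^2 = 10^2 + 14^2 = 100 + 196 = 296  ✔
#8 a4 = 6, and 6 ≠ 8  ✔

No — constraints 2, 4 are not satisfied.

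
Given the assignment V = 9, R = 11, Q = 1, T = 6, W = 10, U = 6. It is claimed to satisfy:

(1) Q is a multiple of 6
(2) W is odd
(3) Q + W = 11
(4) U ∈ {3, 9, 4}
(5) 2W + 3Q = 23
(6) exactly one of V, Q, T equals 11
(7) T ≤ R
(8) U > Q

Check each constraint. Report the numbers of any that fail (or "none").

Constraints 1, 2, 4, and 6 do not hold.

(1) 1 = 6×0 + 1, so 6 does not divide 1  ✗
(2) W = 10 is even  ✗
(3) Q + W = 1 + 10 = 11  ✓
(4) U = 6 is not in {3, 9, 4}  ✗
(5) 2W + 3Q = 2(10) + 3(1) = 23  ✓
(6) V=9, Q=1, T=6; 0 of them equal 11, not exactly one  ✗
(7) T = 6, R = 11; 6 ≤ 11  ✓
(8) U = 6, Q = 1; 6 > 1  ✓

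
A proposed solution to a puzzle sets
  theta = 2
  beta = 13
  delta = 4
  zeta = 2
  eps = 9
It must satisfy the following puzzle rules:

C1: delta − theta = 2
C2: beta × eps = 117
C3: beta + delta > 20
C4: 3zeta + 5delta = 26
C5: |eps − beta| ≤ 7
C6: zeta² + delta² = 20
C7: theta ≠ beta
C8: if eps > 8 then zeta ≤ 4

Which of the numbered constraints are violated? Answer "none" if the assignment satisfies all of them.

C1: delta − theta = 4 − 2 = 2  holds
C2: beta × eps = 13 × 9 = 117  holds
C3: beta + delta = 13 + 4 = 17; 17 ≤ 20, bound 20 not met  fails
C4: 3zeta + 5delta = 3(2) + 5(4) = 26  holds
C5: |9 − 13| = 4; 4 ≤ 7  holds
C6: zeta² + delta² = 2² + 4² = 4 + 16 = 20  holds
C7: theta = 2, beta = 13; distinct  holds
C8: eps = 9 > 8, so we need zeta ≤ 4; zeta = 2 ≤ 4  holds

Violated: 3.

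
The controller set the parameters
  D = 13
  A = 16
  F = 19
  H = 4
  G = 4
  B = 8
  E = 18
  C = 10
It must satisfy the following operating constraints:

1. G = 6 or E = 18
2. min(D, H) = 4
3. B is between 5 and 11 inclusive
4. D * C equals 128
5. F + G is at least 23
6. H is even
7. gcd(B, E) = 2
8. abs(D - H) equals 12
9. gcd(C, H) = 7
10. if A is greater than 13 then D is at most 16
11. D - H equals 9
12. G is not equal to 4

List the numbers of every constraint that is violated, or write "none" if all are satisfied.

1. G = 4 ≠ 6, but E = 18 = 18 (second disjunct)  yes
2. min(13, 4) = 4  yes
3. B = 8 lies in [5, 11]  yes
4. D * C = 13 * 10 = 130, not 128  no
5. F + G = 19 + 4 = 23; 23 ≥ 23  yes
6. H = 4 is even  yes
7. gcd(8, 18) = 2  yes
8. abs(13 - 4) = 9, not 12  no
9. gcd(10, 4) = 2, not 7  no
10. A = 16 > 13, so we need D ≤ 16; D = 13 ≤ 16  yes
11. D - H = 13 - 4 = 9  yes
12. G = 4, but 4 is required to differ  no

The assignment fails constraints 4, 8, 9, and 12.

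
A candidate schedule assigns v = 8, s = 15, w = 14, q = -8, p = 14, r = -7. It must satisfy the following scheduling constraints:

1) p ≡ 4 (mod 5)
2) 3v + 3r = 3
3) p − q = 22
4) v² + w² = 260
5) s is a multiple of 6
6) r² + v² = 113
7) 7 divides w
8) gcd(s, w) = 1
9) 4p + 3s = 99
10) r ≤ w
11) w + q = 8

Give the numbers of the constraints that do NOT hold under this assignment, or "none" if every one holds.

No — constraints 5, 9, and 11 are not satisfied.

1) 14 mod 5 = 4 — holds.
2) 3v + 3r = 3(8) + 3(-7) = 3 — holds.
3) p − q = 14 − (-8) = 22 — holds.
4) v² + w² = 8² + 14² = 64 + 196 = 260 — holds.
5) 15 = 6×2 + 3, so 6 does not divide 15 — fails.
6) r² + v² = (-7)² + 8² = 49 + 64 = 113 — holds.
7) 14 / 7 = 2, so 7 divides 14 — holds.
8) gcd(15, 14) = 1 — holds.
9) 4p + 3s = 4(14) + 3(15) = 101, not 99 — fails.
10) r = -7, w = 14; -7 ≤ 14 — holds.
11) w + q = 14 + (-8) = 6, not 8 — fails.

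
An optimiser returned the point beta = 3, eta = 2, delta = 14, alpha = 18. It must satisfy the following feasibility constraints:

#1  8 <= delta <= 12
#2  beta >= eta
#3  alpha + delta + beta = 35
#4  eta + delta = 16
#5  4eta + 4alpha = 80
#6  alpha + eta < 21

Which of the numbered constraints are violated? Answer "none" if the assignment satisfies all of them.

The assignment fails constraint 1.

#1 delta = 14 is outside [8, 12]  no
#2 beta = 3, eta = 2; 3 ≥ 2  yes
#3 alpha + delta + beta = 18 + 14 + 3 = 35  yes
#4 eta + delta = 2 + 14 = 16  yes
#5 4eta + 4alpha = 4(2) + 4(18) = 80  yes
#6 alpha + eta = 18 + 2 = 20; 20 < 21  yes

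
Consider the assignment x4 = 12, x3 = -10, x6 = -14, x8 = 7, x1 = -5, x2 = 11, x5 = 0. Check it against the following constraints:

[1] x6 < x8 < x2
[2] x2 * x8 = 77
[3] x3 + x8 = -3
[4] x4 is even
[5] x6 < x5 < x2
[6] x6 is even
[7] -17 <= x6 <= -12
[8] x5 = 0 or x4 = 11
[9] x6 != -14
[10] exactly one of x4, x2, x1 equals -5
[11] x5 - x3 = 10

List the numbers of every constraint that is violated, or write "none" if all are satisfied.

[1] values -14 < 7 < 11  yes
[2] x2 * x8 = 11 * 7 = 77  yes
[3] x3 + x8 = -10 + 7 = -3  yes
[4] x4 = 12 is even  yes
[5] values -14 < 0 < 11  yes
[6] x6 = -14 is even  yes
[7] x6 = -14 lies in [-17, -12]  yes
[8] x5 = 0 = 0 (first disjunct)  yes
[9] x6 = -14, but -14 is required to differ  no
[10] x4=12, x2=11, x1=-5; 1 of them equals -5  yes
[11] x5 - x3 = 0 - (-10) = 10  yes

The assignment fails constraint 9.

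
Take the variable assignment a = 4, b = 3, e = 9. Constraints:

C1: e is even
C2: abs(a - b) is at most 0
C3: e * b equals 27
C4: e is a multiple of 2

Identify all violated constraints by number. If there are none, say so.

Violated: 1, 2, 4.

C1: e = 9 is odd — does not hold.
C2: abs(4 - 3) = 1; 1 > 0, exceeds bound 0 — does not hold.
C3: e * b = 9 * 3 = 27 — holds.
C4: 9 = 2*4 + 1, so 2 does not divide 9 — does not hold.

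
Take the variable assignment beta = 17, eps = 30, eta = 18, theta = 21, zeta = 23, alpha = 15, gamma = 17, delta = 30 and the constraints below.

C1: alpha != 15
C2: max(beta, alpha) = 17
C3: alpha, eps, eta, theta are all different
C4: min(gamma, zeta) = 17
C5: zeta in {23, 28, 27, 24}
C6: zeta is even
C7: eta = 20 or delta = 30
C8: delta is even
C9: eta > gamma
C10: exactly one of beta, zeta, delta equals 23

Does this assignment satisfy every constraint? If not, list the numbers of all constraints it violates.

C1: alpha = 15, but 15 is required to differ — violated.
C2: max(17, 15) = 17 — satisfied.
C3: values 15, 30, 18, 21 are pairwise distinct — satisfied.
C4: min(17, 23) = 17 — satisfied.
C5: zeta = 23 is in {23, 28, 27, 24} — satisfied.
C6: zeta = 23 is odd — violated.
C7: eta = 18 ≠ 20, but delta = 30 = 30 (second disjunct) — satisfied.
C8: delta = 30 is even — satisfied.
C9: eta = 18, gamma = 17; 18 > 17 — satisfied.
C10: beta=17, zeta=23, delta=30; 1 of them equals 23 — satisfied.

Violated: 1 and 6.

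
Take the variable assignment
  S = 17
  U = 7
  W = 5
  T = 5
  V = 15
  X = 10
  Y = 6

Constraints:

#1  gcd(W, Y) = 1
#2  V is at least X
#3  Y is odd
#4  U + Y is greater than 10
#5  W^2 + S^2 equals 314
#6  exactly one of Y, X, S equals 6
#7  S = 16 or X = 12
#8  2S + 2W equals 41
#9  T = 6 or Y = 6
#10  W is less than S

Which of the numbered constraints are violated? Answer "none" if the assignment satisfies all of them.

#1 gcd(5, 6) = 1  yes
#2 V = 15, X = 10; 15 ≥ 10  yes
#3 Y = 6 is even  no
#4 U + Y = 7 + 6 = 13; 13 > 10  yes
#5 W^2 + S^2 = 5^2 + 17^2 = 25 + 289 = 314  yes
#6 Y=6, X=10, S=17; 1 of them equals 6  yes
#7 S = 17 ≠ 16 and X = 10 ≠ 12; both disjuncts false  no
#8 2S + 2W = 2(17) + 2(5) = 44, not 41  no
#9 T = 5 ≠ 6, but Y = 6 = 6 (second disjunct)  yes
#10 W = 5, S = 17; 5 < 17  yes

Constraints 3, 7, and 8 do not hold.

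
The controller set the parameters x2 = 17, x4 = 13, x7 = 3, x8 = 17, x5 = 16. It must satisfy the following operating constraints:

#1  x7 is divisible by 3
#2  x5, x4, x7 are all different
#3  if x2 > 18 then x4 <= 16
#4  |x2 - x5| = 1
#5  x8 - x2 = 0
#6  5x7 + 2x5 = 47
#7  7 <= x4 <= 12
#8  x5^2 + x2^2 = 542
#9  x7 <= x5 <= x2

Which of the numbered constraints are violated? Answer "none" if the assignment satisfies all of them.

#1 3 / 3 = 1, so 3 divides 3 — holds.
#2 values 16, 13, 3 are pairwise distinct — holds.
#3 x2 = 17, not > 18; antecedent false, conditional vacuously true — holds.
#4 |17 - 16| = 1 — holds.
#5 x8 - x2 = 17 - 17 = 0 — holds.
#6 5x7 + 2x5 = 5(3) + 2(16) = 47 — holds.
#7 x4 = 13 is outside [7, 12] — does not hold.
#8 x5^2 + x2^2 = 16^2 + 17^2 = 256 + 289 = 545, not 542 — does not hold.
#9 values 3 <= 16 <= 17 — holds.

Violated: 7 and 8.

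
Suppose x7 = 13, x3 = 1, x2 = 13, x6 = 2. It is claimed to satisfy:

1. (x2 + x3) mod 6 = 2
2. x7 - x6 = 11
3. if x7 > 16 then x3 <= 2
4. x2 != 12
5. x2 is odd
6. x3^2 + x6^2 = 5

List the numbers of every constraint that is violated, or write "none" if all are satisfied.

1. x2 + x3 = 14; 14 mod 6 = 2 — holds.
2. x7 - x6 = 13 - 2 = 11 — holds.
3. x7 = 13, not > 16; antecedent false, conditional vacuously true — holds.
4. x2 = 13, and 13 ≠ 12 — holds.
5. x2 = 13 is odd — holds.
6. x3^2 + x6^2 = 1^2 + 2^2 = 1 + 4 = 5 — holds.

Yes — all constraints hold.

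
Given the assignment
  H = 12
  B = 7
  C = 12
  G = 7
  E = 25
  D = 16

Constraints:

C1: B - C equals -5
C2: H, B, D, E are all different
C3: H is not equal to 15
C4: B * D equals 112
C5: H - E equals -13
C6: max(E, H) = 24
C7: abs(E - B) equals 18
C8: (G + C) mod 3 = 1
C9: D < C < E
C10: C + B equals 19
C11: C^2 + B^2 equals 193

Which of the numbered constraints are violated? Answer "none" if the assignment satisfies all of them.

No — constraints 6 and 9 are not satisfied.

C1: B - C = 7 - 12 = -5 — OK.
C2: values 12, 7, 16, 25 are pairwise distinct — OK.
C3: H = 12, and 12 ≠ 15 — OK.
C4: B * D = 7 * 16 = 112 — OK.
C5: H - E = 12 - 25 = -13 — OK.
C6: max(25, 12) = 25, not 24 — violated.
C7: abs(25 - 7) = 18 — OK.
C8: G + C = 19; 19 mod 3 = 1 — OK.
C9: values 16, 12, 25; D = 16 is not < C = 12 — violated.
C10: C + B = 12 + 7 = 19 — OK.
C11: C^2 + B^2 = 12^2 + 7^2 = 144 + 49 = 193 — OK.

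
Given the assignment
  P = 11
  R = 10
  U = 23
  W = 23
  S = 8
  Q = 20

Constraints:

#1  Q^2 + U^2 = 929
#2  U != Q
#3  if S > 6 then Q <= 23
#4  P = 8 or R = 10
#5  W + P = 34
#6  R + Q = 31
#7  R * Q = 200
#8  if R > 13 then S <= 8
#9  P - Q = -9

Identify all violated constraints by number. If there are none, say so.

#1 Q^2 + U^2 = 20^2 + 23^2 = 400 + 529 = 929 — OK.
#2 U = 23, Q = 20; distinct — OK.
#3 S = 8 > 6, so we need Q ≤ 23; Q = 20 ≤ 23 — OK.
#4 P = 11 ≠ 8, but R = 10 = 10 (second disjunct) — OK.
#5 W + P = 23 + 11 = 34 — OK.
#6 R + Q = 10 + 20 = 30, not 31 — violated.
#7 R * Q = 10 * 20 = 200 — OK.
#8 R = 10, not > 13; antecedent false, conditional vacuously true — OK.
#9 P - Q = 11 - 20 = -9 — OK.

Constraint 6 is violated.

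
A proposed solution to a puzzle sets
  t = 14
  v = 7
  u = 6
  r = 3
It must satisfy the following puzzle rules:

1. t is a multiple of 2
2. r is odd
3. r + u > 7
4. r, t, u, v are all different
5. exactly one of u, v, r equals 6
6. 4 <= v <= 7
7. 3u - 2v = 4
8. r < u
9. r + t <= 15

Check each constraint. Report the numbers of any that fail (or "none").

No — constraint 9 is not satisfied.

1. 14 / 2 = 7, so 2 divides 14 — OK.
2. r = 3 is odd — OK.
3. r + u = 3 + 6 = 9; 9 > 7 — OK.
4. values 3, 14, 6, 7 are pairwise distinct — OK.
5. u=6, v=7, r=3; 1 of them equals 6 — OK.
6. v = 7 lies in [4, 7] — OK.
7. 3u - 2v = 3(6) - 2(7) = 4 — OK.
8. r = 3, u = 6; 3 < 6 — OK.
9. r + t = 3 + 14 = 17; 17 > 15, bound 15 not met — violated.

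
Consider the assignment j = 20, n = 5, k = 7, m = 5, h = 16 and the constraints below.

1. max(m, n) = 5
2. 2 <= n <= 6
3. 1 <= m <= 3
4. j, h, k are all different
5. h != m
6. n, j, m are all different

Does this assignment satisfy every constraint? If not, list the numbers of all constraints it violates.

Violated: 3, 6.

1. max(5, 5) = 5 — satisfied.
2. n = 5 lies in [2, 6] — satisfied.
3. m = 5 is outside [1, 3] — violated.
4. values 20, 16, 7 are pairwise distinct — satisfied.
5. h = 16, m = 5; distinct — satisfied.
6. n = m = 5, not all different — violated.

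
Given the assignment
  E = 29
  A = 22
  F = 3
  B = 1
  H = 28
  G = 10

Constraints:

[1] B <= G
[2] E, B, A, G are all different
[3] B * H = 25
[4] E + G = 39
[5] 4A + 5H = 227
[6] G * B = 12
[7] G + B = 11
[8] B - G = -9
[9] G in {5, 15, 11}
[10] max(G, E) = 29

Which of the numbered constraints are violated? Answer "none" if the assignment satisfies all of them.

The assignment fails constraints 3, 5, 6, 9.

[1] B = 1, G = 10; 1 ≤ 10 — OK.
[2] values 29, 1, 22, 10 are pairwise distinct — OK.
[3] B * H = 1 * 28 = 28, not 25 — violated.
[4] E + G = 29 + 10 = 39 — OK.
[5] 4A + 5H = 4(22) + 5(28) = 228, not 227 — violated.
[6] G * B = 10 * 1 = 10, not 12 — violated.
[7] G + B = 10 + 1 = 11 — OK.
[8] B - G = 1 - 10 = -9 — OK.
[9] G = 10 is not in {5, 15, 11} — violated.
[10] max(10, 29) = 29 — OK.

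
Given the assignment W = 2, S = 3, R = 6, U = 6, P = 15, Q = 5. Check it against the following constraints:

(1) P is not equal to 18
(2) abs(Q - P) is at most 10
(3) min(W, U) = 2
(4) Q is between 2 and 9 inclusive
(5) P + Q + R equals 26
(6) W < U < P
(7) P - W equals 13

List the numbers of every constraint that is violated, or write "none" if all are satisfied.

The assignment satisfies every constraint.

(1) P = 15, and 15 ≠ 18 — satisfied.
(2) abs(5 - 15) = 10; 10 ≤ 10 — satisfied.
(3) min(2, 6) = 2 — satisfied.
(4) Q = 5 lies in [2, 9] — satisfied.
(5) P + Q + R = 15 + 5 + 6 = 26 — satisfied.
(6) values 2 < 6 < 15 — satisfied.
(7) P - W = 15 - 2 = 13 — satisfied.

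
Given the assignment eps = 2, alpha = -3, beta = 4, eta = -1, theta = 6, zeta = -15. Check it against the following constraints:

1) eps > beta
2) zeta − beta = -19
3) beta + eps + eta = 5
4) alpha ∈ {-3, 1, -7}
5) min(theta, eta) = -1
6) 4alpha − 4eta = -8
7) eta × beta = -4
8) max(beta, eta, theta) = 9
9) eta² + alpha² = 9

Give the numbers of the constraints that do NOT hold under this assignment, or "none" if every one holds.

1) eps = 2, beta = 4; 2 ≤ 4 (want >)  ✘
2) zeta − beta = -15 − 4 = -19  ✔
3) beta + eps + eta = 4 + 2 + (-1) = 5  ✔
4) alpha = -3 is in {-3, 1, -7}  ✔
5) min(6, -1) = -1  ✔
6) 4alpha − 4eta = 4(-3) − 4(-1) = -8  ✔
7) eta × beta = -1 × 4 = -4  ✔
8) max(4, -1, 6) = 6, not 9  ✘
9) eta² + alpha² = (-1)² + (-3)² = 1 + 9 = 10, not 9  ✘

The assignment fails constraints 1, 8, and 9.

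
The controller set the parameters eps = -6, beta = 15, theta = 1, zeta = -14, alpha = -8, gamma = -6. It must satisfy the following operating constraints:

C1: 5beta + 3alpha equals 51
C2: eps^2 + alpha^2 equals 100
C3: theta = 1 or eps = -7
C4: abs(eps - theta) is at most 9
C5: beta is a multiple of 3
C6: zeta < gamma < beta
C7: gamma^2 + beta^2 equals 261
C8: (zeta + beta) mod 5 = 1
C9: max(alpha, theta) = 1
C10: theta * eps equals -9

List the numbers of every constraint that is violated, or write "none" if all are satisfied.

C1: 5beta + 3alpha = 5(15) + 3(-8) = 51 — satisfied.
C2: eps^2 + alpha^2 = (-6)^2 + (-8)^2 = 36 + 64 = 100 — satisfied.
C3: theta = 1 = 1 (first disjunct) — satisfied.
C4: abs(-6 - 1) = 7; 7 ≤ 9 — satisfied.
C5: 15 / 3 = 5, so 3 divides 15 — satisfied.
C6: values -14 < -6 < 15 — satisfied.
C7: gamma^2 + beta^2 = (-6)^2 + 15^2 = 36 + 225 = 261 — satisfied.
C8: zeta + beta = 1; 1 mod 5 = 1 — satisfied.
C9: max(-8, 1) = 1 — satisfied.
C10: theta * eps = 1 * (-6) = -6, not -9 — violated.

Violated: 10.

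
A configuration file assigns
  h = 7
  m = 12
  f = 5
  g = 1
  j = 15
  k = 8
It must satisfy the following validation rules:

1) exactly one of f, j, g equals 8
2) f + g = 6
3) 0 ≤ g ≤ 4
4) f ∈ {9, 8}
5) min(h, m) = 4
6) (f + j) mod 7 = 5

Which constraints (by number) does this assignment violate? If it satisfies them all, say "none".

The assignment fails constraints 1, 4, 5, 6.

1) f=5, j=15, g=1; 0 of them equal 8, not exactly one — fails.
2) f + g = 5 + 1 = 6 — holds.
3) g = 1 lies in [0, 4] — holds.
4) f = 5 is not in {9, 8} — fails.
5) min(7, 12) = 7, not 4 — fails.
6) f + j = 20; 20 mod 7 = 6, not 5 — fails.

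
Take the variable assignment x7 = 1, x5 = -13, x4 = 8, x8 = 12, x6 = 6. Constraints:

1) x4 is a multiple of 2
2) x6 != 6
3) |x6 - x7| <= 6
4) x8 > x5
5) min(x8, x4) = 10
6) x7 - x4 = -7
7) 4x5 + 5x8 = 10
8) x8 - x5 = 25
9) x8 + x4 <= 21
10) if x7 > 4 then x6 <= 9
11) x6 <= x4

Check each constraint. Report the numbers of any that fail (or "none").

Violated: 2, 5, and 7.

1) 8 / 2 = 4, so 2 divides 8 — OK.
2) x6 = 6, but 6 is required to differ — violated.
3) |6 - 1| = 5; 5 ≤ 6 — OK.
4) x8 = 12, x5 = -13; 12 > -13 — OK.
5) min(12, 8) = 8, not 10 — violated.
6) x7 - x4 = 1 - 8 = -7 — OK.
7) 4x5 + 5x8 = 4(-13) + 5(12) = 8, not 10 — violated.
8) x8 - x5 = 12 - (-13) = 25 — OK.
9) x8 + x4 = 12 + 8 = 20; 20 ≤ 21 — OK.
10) x7 = 1, not > 4; antecedent false, conditional vacuously true — OK.
11) x6 = 6, x4 = 8; 6 ≤ 8 — OK.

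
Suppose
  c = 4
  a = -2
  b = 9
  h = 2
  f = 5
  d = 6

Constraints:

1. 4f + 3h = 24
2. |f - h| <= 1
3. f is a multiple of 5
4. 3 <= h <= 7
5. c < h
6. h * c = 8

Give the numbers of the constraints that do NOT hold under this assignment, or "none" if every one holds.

Violated: 1, 2, 4, 5.

1. 4f + 3h = 4(5) + 3(2) = 26, not 24  ✘
2. |5 - 2| = 3; 3 > 1, exceeds bound 1  ✘
3. 5 / 5 = 1, so 5 divides 5  ✔
4. h = 2 is outside [3, 7]  ✘
5. c = 4, h = 2; 4 ≥ 2 (want <)  ✘
6. h * c = 2 * 4 = 8  ✔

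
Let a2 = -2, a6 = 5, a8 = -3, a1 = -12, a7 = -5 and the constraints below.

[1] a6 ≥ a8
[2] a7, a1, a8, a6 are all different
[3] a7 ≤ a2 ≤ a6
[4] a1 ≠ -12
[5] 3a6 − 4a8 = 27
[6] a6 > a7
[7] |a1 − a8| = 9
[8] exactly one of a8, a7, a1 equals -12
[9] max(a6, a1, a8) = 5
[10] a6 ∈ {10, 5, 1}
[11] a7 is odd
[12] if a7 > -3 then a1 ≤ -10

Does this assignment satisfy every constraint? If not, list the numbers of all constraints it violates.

[1] a6 = 5, a8 = -3; 5 ≥ -3 — satisfied.
[2] values -5, -12, -3, 5 are pairwise distinct — satisfied.
[3] values -5 ≤ -2 ≤ 5 — satisfied.
[4] a1 = -12, but -12 is required to differ — violated.
[5] 3a6 − 4a8 = 3(5) − 4(-3) = 27 — satisfied.
[6] a6 = 5, a7 = -5; 5 > -5 — satisfied.
[7] |-12 − (-3)| = 9 — satisfied.
[8] a8=-3, a7=-5, a1=-12; 1 of them equals -12 — satisfied.
[9] max(5, -12, -3) = 5 — satisfied.
[10] a6 = 5 is in {10, 5, 1} — satisfied.
[11] a7 = -5 is odd — satisfied.
[12] a7 = -5, not > -3; antecedent false, conditional vacuously true — satisfied.

Constraint 4 is violated.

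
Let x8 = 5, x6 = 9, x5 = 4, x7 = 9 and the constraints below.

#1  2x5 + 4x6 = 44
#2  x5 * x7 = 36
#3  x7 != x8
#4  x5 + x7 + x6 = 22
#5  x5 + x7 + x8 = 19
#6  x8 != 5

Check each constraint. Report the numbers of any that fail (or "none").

#1 2x5 + 4x6 = 2(4) + 4(9) = 44 — holds.
#2 x5 * x7 = 4 * 9 = 36 — holds.
#3 x7 = 9, x8 = 5; distinct — holds.
#4 x5 + x7 + x6 = 4 + 9 + 9 = 22 — holds.
#5 x5 + x7 + x8 = 4 + 9 + 5 = 18, not 19 — does not hold.
#6 x8 = 5, but 5 is required to differ — does not hold.

Violated: 5 and 6.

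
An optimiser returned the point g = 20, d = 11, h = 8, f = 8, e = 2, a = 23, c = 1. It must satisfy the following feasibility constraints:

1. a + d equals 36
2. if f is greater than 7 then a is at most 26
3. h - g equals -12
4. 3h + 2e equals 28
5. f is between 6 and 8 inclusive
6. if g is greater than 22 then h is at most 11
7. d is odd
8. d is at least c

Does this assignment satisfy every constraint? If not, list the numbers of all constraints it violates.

1. a + d = 23 + 11 = 34, not 36  FAIL
2. f = 8 > 7, so we need a ≤ 26; a = 23 ≤ 26  OK
3. h - g = 8 - 20 = -12  OK
4. 3h + 2e = 3(8) + 2(2) = 28  OK
5. f = 8 lies in [6, 8]  OK
6. g = 20, not > 22; antecedent false, conditional vacuously true  OK
7. d = 11 is odd  OK
8. d = 11, c = 1; 11 ≥ 1  OK

Constraint 1 does not hold.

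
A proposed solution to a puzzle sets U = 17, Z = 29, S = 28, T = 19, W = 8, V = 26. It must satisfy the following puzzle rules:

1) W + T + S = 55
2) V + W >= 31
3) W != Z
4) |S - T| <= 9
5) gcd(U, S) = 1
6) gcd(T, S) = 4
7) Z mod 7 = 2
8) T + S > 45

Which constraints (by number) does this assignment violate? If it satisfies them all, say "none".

1) W + T + S = 8 + 19 + 28 = 55 — OK.
2) V + W = 26 + 8 = 34; 34 ≥ 31 — OK.
3) W = 8, Z = 29; distinct — OK.
4) |28 - 19| = 9; 9 ≤ 9 — OK.
5) gcd(17, 28) = 1 — OK.
6) gcd(19, 28) = 1, not 4 — violated.
7) 29 mod 7 = 1, not 2 — violated.
8) T + S = 19 + 28 = 47; 47 > 45 — OK.

Constraints 6 and 7 are violated.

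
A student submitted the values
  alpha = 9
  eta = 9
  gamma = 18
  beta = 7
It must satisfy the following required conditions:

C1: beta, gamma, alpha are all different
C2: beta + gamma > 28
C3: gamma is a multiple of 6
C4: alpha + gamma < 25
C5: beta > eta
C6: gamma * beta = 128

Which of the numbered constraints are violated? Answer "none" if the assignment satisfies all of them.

Constraints 2, 4, 5, 6 do not hold.

C1: values 7, 18, 9 are pairwise distinct  holds
C2: beta + gamma = 7 + 18 = 25; 25 ≤ 28, bound 28 not met  fails
C3: 18 / 6 = 3, so 6 divides 18  holds
C4: alpha + gamma = 9 + 18 = 27; 27 ≥ 25, bound 25 not met  fails
C5: beta = 7, eta = 9; 7 ≤ 9 (want >)  fails
C6: gamma * beta = 18 * 7 = 126, not 128  fails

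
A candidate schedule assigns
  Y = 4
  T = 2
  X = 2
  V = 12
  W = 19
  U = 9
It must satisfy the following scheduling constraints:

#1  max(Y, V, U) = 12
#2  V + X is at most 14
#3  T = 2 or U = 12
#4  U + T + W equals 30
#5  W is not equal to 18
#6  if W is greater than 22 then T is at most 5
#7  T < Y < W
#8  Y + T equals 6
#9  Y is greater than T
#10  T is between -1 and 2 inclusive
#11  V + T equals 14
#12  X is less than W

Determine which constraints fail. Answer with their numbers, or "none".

#1 max(4, 12, 9) = 12 — holds.
#2 V + X = 12 + 2 = 14; 14 ≤ 14 — holds.
#3 T = 2 = 2 (first disjunct) — holds.
#4 U + T + W = 9 + 2 + 19 = 30 — holds.
#5 W = 19, and 19 ≠ 18 — holds.
#6 W = 19, not > 22; antecedent false, conditional vacuously true — holds.
#7 values 2 < 4 < 19 — holds.
#8 Y + T = 4 + 2 = 6 — holds.
#9 Y = 4, T = 2; 4 > 2 — holds.
#10 T = 2 lies in [-1, 2] — holds.
#11 V + T = 12 + 2 = 14 — holds.
#12 X = 2, W = 19; 2 < 19 — holds.

The assignment satisfies every constraint.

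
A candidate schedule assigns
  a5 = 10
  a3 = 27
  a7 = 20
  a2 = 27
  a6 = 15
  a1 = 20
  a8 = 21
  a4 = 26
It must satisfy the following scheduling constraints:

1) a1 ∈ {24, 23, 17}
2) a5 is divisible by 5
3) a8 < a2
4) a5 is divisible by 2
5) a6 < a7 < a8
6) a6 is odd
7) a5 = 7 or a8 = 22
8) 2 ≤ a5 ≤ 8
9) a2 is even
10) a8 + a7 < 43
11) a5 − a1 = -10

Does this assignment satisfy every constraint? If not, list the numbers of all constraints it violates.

Constraints 1, 7, 8, 9 do not hold.

1) a1 = 20 is not in {24, 23, 17}  ✗
2) 10 / 5 = 2, so 5 divides 10  ✓
3) a8 = 21, a2 = 27; 21 < 27  ✓
4) 10 / 2 = 5, so 2 divides 10  ✓
5) values 15 < 20 < 21  ✓
6) a6 = 15 is odd  ✓
7) a5 = 10 ≠ 7 and a8 = 21 ≠ 22; both disjuncts false  ✗
8) a5 = 10 is outside [2, 8]  ✗
9) a2 = 27 is odd  ✗
10) a8 + a7 = 21 + 20 = 41; 41 < 43  ✓
11) a5 − a1 = 10 − 20 = -10  ✓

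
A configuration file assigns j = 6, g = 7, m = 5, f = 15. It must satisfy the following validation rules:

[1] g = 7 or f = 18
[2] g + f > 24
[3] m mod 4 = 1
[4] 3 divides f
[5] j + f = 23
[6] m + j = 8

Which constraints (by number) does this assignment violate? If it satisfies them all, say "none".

The assignment fails constraints 2, 5, and 6.

[1] g = 7 = 7 (first disjunct)  yes
[2] g + f = 7 + 15 = 22; 22 ≤ 24, bound 24 not met  no
[3] 5 mod 4 = 1  yes
[4] 15 / 3 = 5, so 3 divides 15  yes
[5] j + f = 6 + 15 = 21, not 23  no
[6] m + j = 5 + 6 = 11, not 8  no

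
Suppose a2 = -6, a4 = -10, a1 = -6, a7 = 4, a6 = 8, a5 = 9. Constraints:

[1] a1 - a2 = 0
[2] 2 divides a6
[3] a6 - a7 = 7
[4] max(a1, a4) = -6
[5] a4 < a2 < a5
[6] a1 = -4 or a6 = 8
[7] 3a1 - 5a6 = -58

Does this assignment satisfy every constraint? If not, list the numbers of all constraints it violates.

[1] a1 - a2 = -6 - (-6) = 0  OK
[2] 8 / 2 = 4, so 2 divides 8  OK
[3] a6 - a7 = 8 - 4 = 4, not 7  FAIL
[4] max(-6, -10) = -6  OK
[5] values -10 < -6 < 9  OK
[6] a1 = -6 ≠ -4, but a6 = 8 = 8 (second disjunct)  OK
[7] 3a1 - 5a6 = 3(-6) - 5(8) = -58  OK

Constraint 3 is violated.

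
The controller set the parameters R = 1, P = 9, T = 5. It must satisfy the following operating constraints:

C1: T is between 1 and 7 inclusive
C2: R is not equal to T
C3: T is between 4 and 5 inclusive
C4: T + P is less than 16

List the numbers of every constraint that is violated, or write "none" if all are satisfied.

All constraints are satisfied.

C1: T = 5 lies in [1, 7] — satisfied.
C2: R = 1, T = 5; distinct — satisfied.
C3: T = 5 lies in [4, 5] — satisfied.
C4: T + P = 5 + 9 = 14; 14 < 16 — satisfied.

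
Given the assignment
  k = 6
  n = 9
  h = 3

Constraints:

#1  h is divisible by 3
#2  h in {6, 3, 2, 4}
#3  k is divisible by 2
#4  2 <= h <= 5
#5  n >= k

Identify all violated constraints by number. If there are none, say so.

All constraints are satisfied.

#1 3 / 3 = 1, so 3 divides 3 — satisfied.
#2 h = 3 is in {6, 3, 2, 4} — satisfied.
#3 6 / 2 = 3, so 2 divides 6 — satisfied.
#4 h = 3 lies in [2, 5] — satisfied.
#5 n = 9, k = 6; 9 ≥ 6 — satisfied.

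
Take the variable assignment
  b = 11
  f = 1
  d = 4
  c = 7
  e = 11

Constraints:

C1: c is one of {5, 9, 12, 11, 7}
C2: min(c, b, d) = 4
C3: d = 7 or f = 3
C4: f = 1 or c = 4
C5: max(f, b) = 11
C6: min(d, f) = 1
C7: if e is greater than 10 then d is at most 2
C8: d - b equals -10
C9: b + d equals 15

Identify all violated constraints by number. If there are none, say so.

Constraints 3, 7, 8 are violated.

C1: c = 7 is in {5, 9, 12, 11, 7}  ✔
C2: min(7, 11, 4) = 4  ✔
C3: d = 4 ≠ 7 and f = 1 ≠ 3; both disjuncts false  ✘
C4: f = 1 = 1 (first disjunct)  ✔
C5: max(1, 11) = 11  ✔
C6: min(4, 1) = 1  ✔
C7: e = 11 > 10, so we need d ≤ 2; but d = 4 > 2  ✘
C8: d - b = 4 - 11 = -7, not -10  ✘
C9: b + d = 11 + 4 = 15  ✔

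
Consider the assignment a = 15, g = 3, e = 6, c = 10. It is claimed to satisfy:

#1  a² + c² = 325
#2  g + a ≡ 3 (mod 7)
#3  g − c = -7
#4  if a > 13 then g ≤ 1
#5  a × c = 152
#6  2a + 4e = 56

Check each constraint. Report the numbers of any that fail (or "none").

No — constraints 2, 4, 5, 6 are not satisfied.

#1 a² + c² = 15² + 10² = 225 + 100 = 325 — holds.
#2 g + a = 18; 18 mod 7 = 4, not 3 — fails.
#3 g − c = 3 − 10 = -7 — holds.
#4 a = 15 > 13, so we need g ≤ 1; but g = 3 > 1 — fails.
#5 a × c = 15 × 10 = 150, not 152 — fails.
#6 2a + 4e = 2(15) + 4(6) = 54, not 56 — fails.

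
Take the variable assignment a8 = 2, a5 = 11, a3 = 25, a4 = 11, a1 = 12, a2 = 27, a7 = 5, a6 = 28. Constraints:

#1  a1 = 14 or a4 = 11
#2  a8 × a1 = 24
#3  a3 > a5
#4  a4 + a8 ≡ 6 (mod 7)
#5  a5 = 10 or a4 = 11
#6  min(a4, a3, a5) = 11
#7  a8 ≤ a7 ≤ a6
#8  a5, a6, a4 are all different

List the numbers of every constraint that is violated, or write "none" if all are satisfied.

The assignment fails constraint 8.

#1 a1 = 12 ≠ 14, but a4 = 11 = 11 (second disjunct) — holds.
#2 a8 × a1 = 2 × 12 = 24 — holds.
#3 a3 = 25, a5 = 11; 25 > 11 — holds.
#4 a4 + a8 = 13; 13 mod 7 = 6 — holds.
#5 a5 = 11 ≠ 10, but a4 = 11 = 11 (second disjunct) — holds.
#6 min(11, 25, 11) = 11 — holds.
#7 values 2 ≤ 5 ≤ 28 — holds.
#8 a5 = a4 = 11, not all different — fails.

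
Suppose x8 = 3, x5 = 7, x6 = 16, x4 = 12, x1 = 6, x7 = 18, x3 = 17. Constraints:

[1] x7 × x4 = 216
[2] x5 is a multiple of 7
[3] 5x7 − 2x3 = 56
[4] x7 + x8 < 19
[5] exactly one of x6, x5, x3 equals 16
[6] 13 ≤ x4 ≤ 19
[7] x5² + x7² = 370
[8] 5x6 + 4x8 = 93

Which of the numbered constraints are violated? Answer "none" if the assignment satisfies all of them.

No — constraints 4, 6, 7, and 8 are not satisfied.

[1] x7 × x4 = 18 × 12 = 216 — satisfied.
[2] 7 / 7 = 1, so 7 divides 7 — satisfied.
[3] 5x7 − 2x3 = 5(18) − 2(17) = 56 — satisfied.
[4] x7 + x8 = 18 + 3 = 21; 21 ≥ 19, bound 19 not met — violated.
[5] x6=16, x5=7, x3=17; 1 of them equals 16 — satisfied.
[6] x4 = 12 is outside [13, 19] — violated.
[7] x5² + x7² = 7² + 18² = 49 + 324 = 373, not 370 — violated.
[8] 5x6 + 4x8 = 5(16) + 4(3) = 92, not 93 — violated.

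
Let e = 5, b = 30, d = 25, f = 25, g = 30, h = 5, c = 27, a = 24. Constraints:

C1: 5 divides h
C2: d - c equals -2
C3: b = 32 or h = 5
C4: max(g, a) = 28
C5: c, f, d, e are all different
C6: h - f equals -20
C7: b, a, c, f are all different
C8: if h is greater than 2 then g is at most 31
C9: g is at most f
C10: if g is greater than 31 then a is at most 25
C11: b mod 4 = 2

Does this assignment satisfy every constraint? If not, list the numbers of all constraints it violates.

C1: 5 / 5 = 1, so 5 divides 5 — OK.
C2: d - c = 25 - 27 = -2 — OK.
C3: b = 30 ≠ 32, but h = 5 = 5 (second disjunct) — OK.
C4: max(30, 24) = 30, not 28 — violated.
C5: f = d = 25, not all different — violated.
C6: h - f = 5 - 25 = -20 — OK.
C7: values 30, 24, 27, 25 are pairwise distinct — OK.
C8: h = 5 > 2, so we need g ≤ 31; g = 30 ≤ 31 — OK.
C9: g = 30, f = 25; 30 > 25 (want ≤) — violated.
C10: g = 30, not > 31; antecedent false, conditional vacuously true — OK.
C11: 30 mod 4 = 2 — OK.

No — constraints 4, 5, 9 are not satisfied.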